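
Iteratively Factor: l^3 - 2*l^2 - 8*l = (l - 4)*(l^2 + 2*l) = (l - 4)*(l + 2)*(l)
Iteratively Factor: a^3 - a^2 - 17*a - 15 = (a + 1)*(a^2 - 2*a - 15) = (a - 5)*(a + 1)*(a + 3)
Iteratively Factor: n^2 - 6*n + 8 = (n - 2)*(n - 4)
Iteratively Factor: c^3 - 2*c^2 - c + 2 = (c - 1)*(c^2 - c - 2) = (c - 2)*(c - 1)*(c + 1)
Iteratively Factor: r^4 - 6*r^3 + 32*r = (r - 4)*(r^3 - 2*r^2 - 8*r) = r*(r - 4)*(r^2 - 2*r - 8) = r*(r - 4)*(r + 2)*(r - 4)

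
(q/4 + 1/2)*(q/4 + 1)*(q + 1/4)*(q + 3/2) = q^4/16 + 31*q^3/64 + 151*q^2/128 + 65*q/64 + 3/16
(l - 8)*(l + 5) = l^2 - 3*l - 40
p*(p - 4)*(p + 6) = p^3 + 2*p^2 - 24*p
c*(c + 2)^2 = c^3 + 4*c^2 + 4*c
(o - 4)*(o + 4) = o^2 - 16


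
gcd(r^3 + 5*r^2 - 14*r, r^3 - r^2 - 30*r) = r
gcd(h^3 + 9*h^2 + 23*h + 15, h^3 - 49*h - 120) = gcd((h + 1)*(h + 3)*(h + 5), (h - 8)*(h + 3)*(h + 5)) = h^2 + 8*h + 15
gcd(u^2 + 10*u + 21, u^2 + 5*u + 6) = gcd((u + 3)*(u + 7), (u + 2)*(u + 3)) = u + 3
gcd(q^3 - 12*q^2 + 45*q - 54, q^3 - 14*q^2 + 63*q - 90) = q^2 - 9*q + 18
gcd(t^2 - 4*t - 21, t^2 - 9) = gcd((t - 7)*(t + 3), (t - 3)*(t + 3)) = t + 3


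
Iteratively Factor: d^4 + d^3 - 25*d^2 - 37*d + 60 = (d - 1)*(d^3 + 2*d^2 - 23*d - 60) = (d - 1)*(d + 4)*(d^2 - 2*d - 15) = (d - 5)*(d - 1)*(d + 4)*(d + 3)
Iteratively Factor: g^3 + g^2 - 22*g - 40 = (g - 5)*(g^2 + 6*g + 8) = (g - 5)*(g + 4)*(g + 2)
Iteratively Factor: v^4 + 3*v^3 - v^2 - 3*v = (v + 1)*(v^3 + 2*v^2 - 3*v) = (v - 1)*(v + 1)*(v^2 + 3*v) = v*(v - 1)*(v + 1)*(v + 3)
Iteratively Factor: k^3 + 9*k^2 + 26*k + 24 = (k + 4)*(k^2 + 5*k + 6) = (k + 3)*(k + 4)*(k + 2)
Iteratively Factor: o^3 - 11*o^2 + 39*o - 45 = (o - 3)*(o^2 - 8*o + 15) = (o - 3)^2*(o - 5)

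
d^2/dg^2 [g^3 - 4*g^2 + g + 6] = 6*g - 8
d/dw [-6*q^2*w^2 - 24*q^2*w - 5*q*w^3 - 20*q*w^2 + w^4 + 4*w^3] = -12*q^2*w - 24*q^2 - 15*q*w^2 - 40*q*w + 4*w^3 + 12*w^2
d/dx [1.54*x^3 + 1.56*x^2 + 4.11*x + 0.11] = 4.62*x^2 + 3.12*x + 4.11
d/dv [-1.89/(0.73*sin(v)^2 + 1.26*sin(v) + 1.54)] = (2.7594*sin(v) + 2.3814)*cos(v)/(0.73*sin(v)^2 + 1.26*sin(v) + 1.54)^2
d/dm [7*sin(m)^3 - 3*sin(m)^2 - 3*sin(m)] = 3*(7*sin(m)^2 - 2*sin(m) - 1)*cos(m)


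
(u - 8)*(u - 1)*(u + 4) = u^3 - 5*u^2 - 28*u + 32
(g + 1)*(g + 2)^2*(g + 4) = g^4 + 9*g^3 + 28*g^2 + 36*g + 16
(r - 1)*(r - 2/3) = r^2 - 5*r/3 + 2/3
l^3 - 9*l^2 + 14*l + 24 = (l - 6)*(l - 4)*(l + 1)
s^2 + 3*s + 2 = (s + 1)*(s + 2)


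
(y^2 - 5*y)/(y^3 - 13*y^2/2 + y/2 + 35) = 2*y/(2*y^2 - 3*y - 14)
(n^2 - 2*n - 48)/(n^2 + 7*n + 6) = (n - 8)/(n + 1)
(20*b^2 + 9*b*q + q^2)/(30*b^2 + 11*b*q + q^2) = (4*b + q)/(6*b + q)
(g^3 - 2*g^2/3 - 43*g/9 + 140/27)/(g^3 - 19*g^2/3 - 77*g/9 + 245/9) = (g - 4/3)/(g - 7)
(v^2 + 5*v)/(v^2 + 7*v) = (v + 5)/(v + 7)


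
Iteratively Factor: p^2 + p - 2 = (p + 2)*(p - 1)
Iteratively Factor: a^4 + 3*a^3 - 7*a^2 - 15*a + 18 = (a - 2)*(a^3 + 5*a^2 + 3*a - 9) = (a - 2)*(a + 3)*(a^2 + 2*a - 3) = (a - 2)*(a - 1)*(a + 3)*(a + 3)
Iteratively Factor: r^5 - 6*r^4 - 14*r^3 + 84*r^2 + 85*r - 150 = (r + 3)*(r^4 - 9*r^3 + 13*r^2 + 45*r - 50) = (r + 2)*(r + 3)*(r^3 - 11*r^2 + 35*r - 25) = (r - 1)*(r + 2)*(r + 3)*(r^2 - 10*r + 25) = (r - 5)*(r - 1)*(r + 2)*(r + 3)*(r - 5)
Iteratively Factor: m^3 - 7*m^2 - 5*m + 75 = (m + 3)*(m^2 - 10*m + 25) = (m - 5)*(m + 3)*(m - 5)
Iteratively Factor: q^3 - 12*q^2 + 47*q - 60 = (q - 4)*(q^2 - 8*q + 15) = (q - 5)*(q - 4)*(q - 3)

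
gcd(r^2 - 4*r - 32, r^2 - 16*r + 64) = r - 8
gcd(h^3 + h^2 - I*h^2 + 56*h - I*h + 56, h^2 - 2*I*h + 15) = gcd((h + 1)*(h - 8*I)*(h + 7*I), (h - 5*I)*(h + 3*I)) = 1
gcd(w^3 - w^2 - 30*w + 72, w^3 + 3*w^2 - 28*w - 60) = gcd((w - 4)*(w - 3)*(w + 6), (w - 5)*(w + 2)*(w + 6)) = w + 6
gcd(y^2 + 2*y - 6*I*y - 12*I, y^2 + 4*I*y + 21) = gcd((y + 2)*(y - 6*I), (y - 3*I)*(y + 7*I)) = 1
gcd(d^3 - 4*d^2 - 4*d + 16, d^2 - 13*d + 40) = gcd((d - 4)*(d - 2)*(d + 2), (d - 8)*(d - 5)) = 1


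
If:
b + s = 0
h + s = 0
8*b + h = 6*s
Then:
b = 0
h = 0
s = 0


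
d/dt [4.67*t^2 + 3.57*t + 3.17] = 9.34*t + 3.57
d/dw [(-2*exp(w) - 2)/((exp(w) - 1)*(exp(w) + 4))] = 2*(exp(2*w) + 2*exp(w) + 7)*exp(w)/(exp(4*w) + 6*exp(3*w) + exp(2*w) - 24*exp(w) + 16)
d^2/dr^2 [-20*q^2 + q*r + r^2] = 2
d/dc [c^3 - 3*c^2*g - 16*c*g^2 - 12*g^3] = 3*c^2 - 6*c*g - 16*g^2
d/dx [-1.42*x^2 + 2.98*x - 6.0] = 2.98 - 2.84*x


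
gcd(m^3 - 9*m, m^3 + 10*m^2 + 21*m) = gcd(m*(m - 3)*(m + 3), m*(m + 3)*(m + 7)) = m^2 + 3*m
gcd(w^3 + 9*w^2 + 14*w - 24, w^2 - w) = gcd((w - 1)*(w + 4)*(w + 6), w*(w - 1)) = w - 1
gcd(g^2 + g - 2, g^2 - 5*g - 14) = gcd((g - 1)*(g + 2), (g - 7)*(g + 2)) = g + 2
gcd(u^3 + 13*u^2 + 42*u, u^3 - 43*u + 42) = u + 7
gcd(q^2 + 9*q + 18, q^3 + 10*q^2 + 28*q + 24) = q + 6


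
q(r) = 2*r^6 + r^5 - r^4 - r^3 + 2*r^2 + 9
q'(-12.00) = -2875872.00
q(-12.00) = 5704425.00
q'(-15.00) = -8846610.00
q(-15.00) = 21975084.00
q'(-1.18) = -20.08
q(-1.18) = 14.60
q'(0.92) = 9.52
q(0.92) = 11.07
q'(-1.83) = -183.06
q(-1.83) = 65.20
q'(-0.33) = -1.49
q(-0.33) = 9.24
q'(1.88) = 314.62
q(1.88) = 108.72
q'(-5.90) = -79038.75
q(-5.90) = 76284.09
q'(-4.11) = -12435.81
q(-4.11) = 8294.19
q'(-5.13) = -38731.73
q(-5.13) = 32404.21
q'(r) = 12*r^5 + 5*r^4 - 4*r^3 - 3*r^2 + 4*r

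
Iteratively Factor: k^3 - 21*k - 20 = (k + 1)*(k^2 - k - 20) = (k + 1)*(k + 4)*(k - 5)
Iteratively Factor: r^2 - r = (r - 1)*(r)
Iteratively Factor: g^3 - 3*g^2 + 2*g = (g)*(g^2 - 3*g + 2) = g*(g - 1)*(g - 2)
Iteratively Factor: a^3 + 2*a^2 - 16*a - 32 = (a + 2)*(a^2 - 16) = (a - 4)*(a + 2)*(a + 4)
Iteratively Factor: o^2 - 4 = (o + 2)*(o - 2)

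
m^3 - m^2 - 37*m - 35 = (m - 7)*(m + 1)*(m + 5)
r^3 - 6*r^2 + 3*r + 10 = (r - 5)*(r - 2)*(r + 1)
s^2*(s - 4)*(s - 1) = s^4 - 5*s^3 + 4*s^2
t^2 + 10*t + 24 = (t + 4)*(t + 6)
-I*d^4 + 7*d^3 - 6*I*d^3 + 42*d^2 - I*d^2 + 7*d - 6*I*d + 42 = (d + 6)*(d - I)*(d + 7*I)*(-I*d + 1)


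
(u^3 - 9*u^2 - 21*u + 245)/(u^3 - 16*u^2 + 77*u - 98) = (u + 5)/(u - 2)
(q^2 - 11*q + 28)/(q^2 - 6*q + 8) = (q - 7)/(q - 2)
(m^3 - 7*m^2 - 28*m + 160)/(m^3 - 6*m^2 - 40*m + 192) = (m + 5)/(m + 6)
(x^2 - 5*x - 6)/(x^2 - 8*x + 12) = (x + 1)/(x - 2)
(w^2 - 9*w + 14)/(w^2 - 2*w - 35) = (w - 2)/(w + 5)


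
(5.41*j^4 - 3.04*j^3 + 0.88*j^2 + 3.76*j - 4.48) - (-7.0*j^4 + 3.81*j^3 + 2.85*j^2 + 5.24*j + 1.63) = 12.41*j^4 - 6.85*j^3 - 1.97*j^2 - 1.48*j - 6.11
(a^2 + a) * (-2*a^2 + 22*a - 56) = -2*a^4 + 20*a^3 - 34*a^2 - 56*a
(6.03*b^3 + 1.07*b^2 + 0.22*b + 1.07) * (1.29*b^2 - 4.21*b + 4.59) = 7.7787*b^5 - 24.006*b^4 + 23.4568*b^3 + 5.3654*b^2 - 3.4949*b + 4.9113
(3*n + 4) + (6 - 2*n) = n + 10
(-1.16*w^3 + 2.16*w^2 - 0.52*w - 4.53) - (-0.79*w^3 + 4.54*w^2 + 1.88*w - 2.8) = -0.37*w^3 - 2.38*w^2 - 2.4*w - 1.73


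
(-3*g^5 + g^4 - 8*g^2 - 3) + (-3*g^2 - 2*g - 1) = -3*g^5 + g^4 - 11*g^2 - 2*g - 4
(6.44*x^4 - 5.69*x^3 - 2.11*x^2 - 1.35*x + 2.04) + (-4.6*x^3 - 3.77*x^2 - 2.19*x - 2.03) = 6.44*x^4 - 10.29*x^3 - 5.88*x^2 - 3.54*x + 0.0100000000000002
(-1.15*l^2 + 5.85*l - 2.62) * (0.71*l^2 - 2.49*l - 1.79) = -0.8165*l^4 + 7.017*l^3 - 14.3682*l^2 - 3.9477*l + 4.6898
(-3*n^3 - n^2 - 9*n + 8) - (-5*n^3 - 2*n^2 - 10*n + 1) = 2*n^3 + n^2 + n + 7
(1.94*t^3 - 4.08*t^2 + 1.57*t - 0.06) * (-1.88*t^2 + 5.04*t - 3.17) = -3.6472*t^5 + 17.448*t^4 - 29.6646*t^3 + 20.9592*t^2 - 5.2793*t + 0.1902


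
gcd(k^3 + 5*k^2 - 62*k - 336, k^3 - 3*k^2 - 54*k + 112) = k^2 - k - 56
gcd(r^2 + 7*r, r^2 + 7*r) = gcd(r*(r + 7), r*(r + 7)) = r^2 + 7*r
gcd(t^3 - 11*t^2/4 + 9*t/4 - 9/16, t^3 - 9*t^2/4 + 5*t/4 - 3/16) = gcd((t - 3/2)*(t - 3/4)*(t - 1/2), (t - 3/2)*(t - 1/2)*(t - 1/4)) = t^2 - 2*t + 3/4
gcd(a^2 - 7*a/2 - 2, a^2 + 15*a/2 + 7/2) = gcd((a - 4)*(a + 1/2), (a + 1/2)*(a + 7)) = a + 1/2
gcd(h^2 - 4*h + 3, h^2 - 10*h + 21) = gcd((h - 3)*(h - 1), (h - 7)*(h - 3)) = h - 3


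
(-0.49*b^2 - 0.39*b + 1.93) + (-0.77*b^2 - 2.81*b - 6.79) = -1.26*b^2 - 3.2*b - 4.86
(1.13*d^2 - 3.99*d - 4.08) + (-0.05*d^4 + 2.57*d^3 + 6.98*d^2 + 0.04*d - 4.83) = -0.05*d^4 + 2.57*d^3 + 8.11*d^2 - 3.95*d - 8.91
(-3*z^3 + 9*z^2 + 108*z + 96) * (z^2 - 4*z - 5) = -3*z^5 + 21*z^4 + 87*z^3 - 381*z^2 - 924*z - 480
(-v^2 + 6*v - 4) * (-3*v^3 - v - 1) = 3*v^5 - 18*v^4 + 13*v^3 - 5*v^2 - 2*v + 4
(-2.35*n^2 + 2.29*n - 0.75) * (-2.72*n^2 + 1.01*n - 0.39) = 6.392*n^4 - 8.6023*n^3 + 5.2694*n^2 - 1.6506*n + 0.2925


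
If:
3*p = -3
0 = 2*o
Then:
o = 0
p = -1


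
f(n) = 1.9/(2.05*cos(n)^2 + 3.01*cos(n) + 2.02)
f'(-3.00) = 0.26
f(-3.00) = 1.81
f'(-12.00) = 0.18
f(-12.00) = 0.32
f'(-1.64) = -1.56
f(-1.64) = 1.04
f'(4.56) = -1.73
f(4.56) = 1.18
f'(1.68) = 1.64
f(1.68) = 1.11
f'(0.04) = 0.01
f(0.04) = 0.27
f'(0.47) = 0.14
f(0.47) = 0.30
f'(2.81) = -0.53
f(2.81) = 1.89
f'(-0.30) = -0.08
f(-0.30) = 0.28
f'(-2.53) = 0.44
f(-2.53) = 2.04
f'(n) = 1.9*(4.1*sin(n)*cos(n) + 3.01*sin(n))/(2.05*cos(n)^2 + 3.01*cos(n) + 2.02)^2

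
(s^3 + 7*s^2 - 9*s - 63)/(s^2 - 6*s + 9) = (s^2 + 10*s + 21)/(s - 3)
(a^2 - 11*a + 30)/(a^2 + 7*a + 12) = (a^2 - 11*a + 30)/(a^2 + 7*a + 12)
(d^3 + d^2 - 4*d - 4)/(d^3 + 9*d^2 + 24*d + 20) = (d^2 - d - 2)/(d^2 + 7*d + 10)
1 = 1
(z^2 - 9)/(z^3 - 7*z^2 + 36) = (z + 3)/(z^2 - 4*z - 12)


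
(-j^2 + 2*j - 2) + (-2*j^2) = -3*j^2 + 2*j - 2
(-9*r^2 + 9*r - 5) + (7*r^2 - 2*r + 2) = -2*r^2 + 7*r - 3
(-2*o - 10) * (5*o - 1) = -10*o^2 - 48*o + 10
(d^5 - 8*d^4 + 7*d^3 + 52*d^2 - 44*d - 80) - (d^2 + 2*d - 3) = d^5 - 8*d^4 + 7*d^3 + 51*d^2 - 46*d - 77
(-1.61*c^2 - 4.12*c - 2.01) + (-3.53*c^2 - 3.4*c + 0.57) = -5.14*c^2 - 7.52*c - 1.44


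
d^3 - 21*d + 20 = (d - 4)*(d - 1)*(d + 5)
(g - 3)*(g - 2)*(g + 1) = g^3 - 4*g^2 + g + 6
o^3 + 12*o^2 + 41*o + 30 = (o + 1)*(o + 5)*(o + 6)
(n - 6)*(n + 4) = n^2 - 2*n - 24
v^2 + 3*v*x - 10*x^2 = (v - 2*x)*(v + 5*x)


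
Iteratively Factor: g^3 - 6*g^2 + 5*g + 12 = (g - 3)*(g^2 - 3*g - 4) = (g - 3)*(g + 1)*(g - 4)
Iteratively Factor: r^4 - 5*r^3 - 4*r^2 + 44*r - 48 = (r - 2)*(r^3 - 3*r^2 - 10*r + 24) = (r - 4)*(r - 2)*(r^2 + r - 6) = (r - 4)*(r - 2)^2*(r + 3)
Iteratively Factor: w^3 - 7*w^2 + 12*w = (w - 3)*(w^2 - 4*w) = (w - 4)*(w - 3)*(w)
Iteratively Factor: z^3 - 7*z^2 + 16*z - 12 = (z - 2)*(z^2 - 5*z + 6) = (z - 2)^2*(z - 3)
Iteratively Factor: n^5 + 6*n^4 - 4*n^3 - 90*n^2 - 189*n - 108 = (n + 1)*(n^4 + 5*n^3 - 9*n^2 - 81*n - 108) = (n + 1)*(n + 3)*(n^3 + 2*n^2 - 15*n - 36) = (n + 1)*(n + 3)^2*(n^2 - n - 12) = (n + 1)*(n + 3)^3*(n - 4)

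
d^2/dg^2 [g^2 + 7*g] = 2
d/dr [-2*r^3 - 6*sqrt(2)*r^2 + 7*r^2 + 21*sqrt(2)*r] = -6*r^2 - 12*sqrt(2)*r + 14*r + 21*sqrt(2)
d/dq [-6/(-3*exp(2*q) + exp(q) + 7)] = (6 - 36*exp(q))*exp(q)/(-3*exp(2*q) + exp(q) + 7)^2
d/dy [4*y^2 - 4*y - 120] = 8*y - 4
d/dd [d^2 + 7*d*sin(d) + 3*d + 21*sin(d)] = 7*d*cos(d) + 2*d + 7*sin(d) + 21*cos(d) + 3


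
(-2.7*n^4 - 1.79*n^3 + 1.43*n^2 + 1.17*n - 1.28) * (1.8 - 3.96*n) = 10.692*n^5 + 2.2284*n^4 - 8.8848*n^3 - 2.0592*n^2 + 7.1748*n - 2.304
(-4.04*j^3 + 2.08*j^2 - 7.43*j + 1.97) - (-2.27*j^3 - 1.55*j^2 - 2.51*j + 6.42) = -1.77*j^3 + 3.63*j^2 - 4.92*j - 4.45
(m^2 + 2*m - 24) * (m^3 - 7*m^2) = m^5 - 5*m^4 - 38*m^3 + 168*m^2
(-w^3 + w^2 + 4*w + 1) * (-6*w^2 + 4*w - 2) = 6*w^5 - 10*w^4 - 18*w^3 + 8*w^2 - 4*w - 2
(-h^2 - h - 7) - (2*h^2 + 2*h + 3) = -3*h^2 - 3*h - 10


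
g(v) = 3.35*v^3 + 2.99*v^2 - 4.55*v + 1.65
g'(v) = 10.05*v^2 + 5.98*v - 4.55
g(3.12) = 118.30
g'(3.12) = 111.94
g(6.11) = 849.60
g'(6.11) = 407.18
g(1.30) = 8.15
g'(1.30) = 20.21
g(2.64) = 72.12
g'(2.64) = 81.28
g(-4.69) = -256.83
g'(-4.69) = 188.46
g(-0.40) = 3.73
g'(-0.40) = -5.33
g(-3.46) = -85.57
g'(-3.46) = 95.07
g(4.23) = 289.45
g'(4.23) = 200.57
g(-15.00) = -10563.60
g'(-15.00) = 2167.00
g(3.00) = 105.36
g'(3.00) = 103.84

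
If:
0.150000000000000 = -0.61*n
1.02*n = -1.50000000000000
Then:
No Solution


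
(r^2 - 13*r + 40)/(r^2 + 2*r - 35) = (r - 8)/(r + 7)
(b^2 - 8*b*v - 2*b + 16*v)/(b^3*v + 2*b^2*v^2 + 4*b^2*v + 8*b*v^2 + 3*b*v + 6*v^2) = (b^2 - 8*b*v - 2*b + 16*v)/(v*(b^3 + 2*b^2*v + 4*b^2 + 8*b*v + 3*b + 6*v))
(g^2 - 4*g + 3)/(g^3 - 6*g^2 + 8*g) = (g^2 - 4*g + 3)/(g*(g^2 - 6*g + 8))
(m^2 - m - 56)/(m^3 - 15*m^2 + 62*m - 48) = (m + 7)/(m^2 - 7*m + 6)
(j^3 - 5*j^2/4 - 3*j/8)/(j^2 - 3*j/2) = j + 1/4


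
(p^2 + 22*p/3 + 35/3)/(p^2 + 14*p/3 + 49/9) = 3*(p + 5)/(3*p + 7)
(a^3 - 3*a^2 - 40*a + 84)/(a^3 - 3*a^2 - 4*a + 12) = (a^2 - a - 42)/(a^2 - a - 6)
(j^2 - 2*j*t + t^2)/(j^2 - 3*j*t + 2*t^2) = (-j + t)/(-j + 2*t)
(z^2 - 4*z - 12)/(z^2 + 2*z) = (z - 6)/z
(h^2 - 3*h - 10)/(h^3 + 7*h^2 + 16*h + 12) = (h - 5)/(h^2 + 5*h + 6)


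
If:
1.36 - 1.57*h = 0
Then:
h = 0.87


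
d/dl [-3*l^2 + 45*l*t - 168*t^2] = -6*l + 45*t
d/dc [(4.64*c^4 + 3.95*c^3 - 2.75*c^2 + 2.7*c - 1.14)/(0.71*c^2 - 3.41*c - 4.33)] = (6.5888*c^5 - 44.6627*c^4 - 107.3038*c^3 - 43.85*c^2 + 25.4338*c - 15.5784)/(0.5041*c^4 - 4.8422*c^3 + 5.4795*c^2 + 29.5306*c + 18.7489)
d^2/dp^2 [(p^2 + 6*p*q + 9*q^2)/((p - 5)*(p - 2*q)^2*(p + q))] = 2*((p - 5)^2*(p - 2*q)^2*(p + q)^2 - 2*(p - 5)^2*(p - 2*q)^2*(p + q)*(p + 3*q) + (p - 5)^2*(p - 2*q)^2*(p^2 + 6*p*q + 9*q^2) - 4*(p - 5)^2*(p - 2*q)*(p + q)^2*(p + 3*q) + 2*(p - 5)^2*(p - 2*q)*(p + q)*(p^2 + 6*p*q + 9*q^2) + 3*(p - 5)^2*(p + q)^2*(p^2 + 6*p*q + 9*q^2) - 2*(p - 5)*(p - 2*q)^2*(p + q)^2*(p + 3*q) + (p - 5)*(p - 2*q)^2*(p + q)*(p^2 + 6*p*q + 9*q^2) + 2*(p - 5)*(p - 2*q)*(p + q)^2*(p^2 + 6*p*q + 9*q^2) + (p - 2*q)^2*(p + q)^2*(p^2 + 6*p*q + 9*q^2))/((p - 5)^3*(p - 2*q)^4*(p + q)^3)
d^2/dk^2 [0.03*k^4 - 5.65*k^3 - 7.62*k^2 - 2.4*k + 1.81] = 0.36*k^2 - 33.9*k - 15.24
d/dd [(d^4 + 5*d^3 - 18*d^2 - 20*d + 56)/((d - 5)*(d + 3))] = (2*d^5 - d^4 - 80*d^3 - 169*d^2 + 428*d + 412)/(d^4 - 4*d^3 - 26*d^2 + 60*d + 225)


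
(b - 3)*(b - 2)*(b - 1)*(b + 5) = b^4 - b^3 - 19*b^2 + 49*b - 30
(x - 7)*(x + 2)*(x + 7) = x^3 + 2*x^2 - 49*x - 98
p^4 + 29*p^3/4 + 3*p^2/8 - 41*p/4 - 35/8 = (p - 5/4)*(p + 1/2)*(p + 1)*(p + 7)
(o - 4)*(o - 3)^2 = o^3 - 10*o^2 + 33*o - 36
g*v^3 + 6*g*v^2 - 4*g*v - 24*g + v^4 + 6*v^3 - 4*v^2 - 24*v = (g + v)*(v - 2)*(v + 2)*(v + 6)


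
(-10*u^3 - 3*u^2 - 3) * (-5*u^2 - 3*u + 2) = 50*u^5 + 45*u^4 - 11*u^3 + 9*u^2 + 9*u - 6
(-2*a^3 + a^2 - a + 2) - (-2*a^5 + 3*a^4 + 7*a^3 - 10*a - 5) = 2*a^5 - 3*a^4 - 9*a^3 + a^2 + 9*a + 7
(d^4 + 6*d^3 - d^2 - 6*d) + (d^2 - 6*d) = d^4 + 6*d^3 - 12*d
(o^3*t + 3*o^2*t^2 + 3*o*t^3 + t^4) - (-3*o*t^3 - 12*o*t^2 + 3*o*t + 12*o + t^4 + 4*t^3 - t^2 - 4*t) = o^3*t + 3*o^2*t^2 + 6*o*t^3 + 12*o*t^2 - 3*o*t - 12*o - 4*t^3 + t^2 + 4*t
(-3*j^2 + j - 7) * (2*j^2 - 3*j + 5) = -6*j^4 + 11*j^3 - 32*j^2 + 26*j - 35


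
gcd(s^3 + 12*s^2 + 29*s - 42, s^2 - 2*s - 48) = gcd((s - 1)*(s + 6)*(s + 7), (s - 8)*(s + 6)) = s + 6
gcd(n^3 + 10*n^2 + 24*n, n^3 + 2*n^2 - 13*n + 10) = 1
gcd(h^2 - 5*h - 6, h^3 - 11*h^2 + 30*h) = h - 6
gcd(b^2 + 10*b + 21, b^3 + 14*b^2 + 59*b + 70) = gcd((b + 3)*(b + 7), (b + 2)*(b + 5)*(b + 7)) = b + 7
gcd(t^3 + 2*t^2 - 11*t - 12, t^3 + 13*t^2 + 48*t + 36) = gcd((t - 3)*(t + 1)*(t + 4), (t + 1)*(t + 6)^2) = t + 1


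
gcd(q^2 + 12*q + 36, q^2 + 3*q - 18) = q + 6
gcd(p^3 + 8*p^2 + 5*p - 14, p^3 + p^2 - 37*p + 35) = p^2 + 6*p - 7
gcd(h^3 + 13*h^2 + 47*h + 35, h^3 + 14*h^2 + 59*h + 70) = h^2 + 12*h + 35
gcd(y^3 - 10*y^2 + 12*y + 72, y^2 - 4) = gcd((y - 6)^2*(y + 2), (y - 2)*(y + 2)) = y + 2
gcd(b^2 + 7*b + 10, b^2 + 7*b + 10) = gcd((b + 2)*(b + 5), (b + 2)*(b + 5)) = b^2 + 7*b + 10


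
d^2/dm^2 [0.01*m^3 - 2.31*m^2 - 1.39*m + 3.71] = 0.06*m - 4.62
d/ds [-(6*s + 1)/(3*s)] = 1/(3*s^2)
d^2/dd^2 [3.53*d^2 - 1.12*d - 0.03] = 7.06000000000000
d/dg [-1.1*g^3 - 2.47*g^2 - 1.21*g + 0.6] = -3.3*g^2 - 4.94*g - 1.21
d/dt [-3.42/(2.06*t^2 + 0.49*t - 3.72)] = (14.0904*t + 1.6758)/(2.06*t^2 + 0.49*t - 3.72)^2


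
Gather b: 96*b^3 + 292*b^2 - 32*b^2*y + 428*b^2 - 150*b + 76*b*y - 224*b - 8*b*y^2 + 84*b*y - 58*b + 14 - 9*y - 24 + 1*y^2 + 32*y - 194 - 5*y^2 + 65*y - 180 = 96*b^3 + b^2*(720 - 32*y) + b*(-8*y^2 + 160*y - 432) - 4*y^2 + 88*y - 384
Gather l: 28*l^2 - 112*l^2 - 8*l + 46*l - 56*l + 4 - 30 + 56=-84*l^2 - 18*l + 30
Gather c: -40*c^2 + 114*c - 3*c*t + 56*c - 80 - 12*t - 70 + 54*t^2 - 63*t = -40*c^2 + c*(170 - 3*t) + 54*t^2 - 75*t - 150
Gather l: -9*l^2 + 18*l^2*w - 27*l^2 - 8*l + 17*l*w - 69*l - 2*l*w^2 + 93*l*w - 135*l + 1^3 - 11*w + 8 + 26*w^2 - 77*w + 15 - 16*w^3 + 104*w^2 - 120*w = l^2*(18*w - 36) + l*(-2*w^2 + 110*w - 212) - 16*w^3 + 130*w^2 - 208*w + 24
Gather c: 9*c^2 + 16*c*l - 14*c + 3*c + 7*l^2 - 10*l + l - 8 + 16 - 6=9*c^2 + c*(16*l - 11) + 7*l^2 - 9*l + 2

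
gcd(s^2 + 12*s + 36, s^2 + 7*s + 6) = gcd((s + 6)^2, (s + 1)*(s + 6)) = s + 6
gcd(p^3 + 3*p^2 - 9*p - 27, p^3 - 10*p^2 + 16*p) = 1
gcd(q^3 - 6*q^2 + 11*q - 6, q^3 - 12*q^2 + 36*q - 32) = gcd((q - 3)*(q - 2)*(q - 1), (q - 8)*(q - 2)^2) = q - 2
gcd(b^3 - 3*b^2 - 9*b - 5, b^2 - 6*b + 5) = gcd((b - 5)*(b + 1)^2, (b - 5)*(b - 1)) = b - 5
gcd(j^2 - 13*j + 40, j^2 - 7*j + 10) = j - 5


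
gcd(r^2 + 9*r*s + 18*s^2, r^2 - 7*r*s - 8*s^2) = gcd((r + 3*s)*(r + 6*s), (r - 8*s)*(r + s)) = 1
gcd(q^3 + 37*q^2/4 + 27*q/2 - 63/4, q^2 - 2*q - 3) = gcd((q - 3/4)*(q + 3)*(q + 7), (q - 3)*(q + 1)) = 1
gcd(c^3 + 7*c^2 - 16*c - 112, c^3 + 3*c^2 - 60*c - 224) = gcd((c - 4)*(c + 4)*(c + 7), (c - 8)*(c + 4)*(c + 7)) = c^2 + 11*c + 28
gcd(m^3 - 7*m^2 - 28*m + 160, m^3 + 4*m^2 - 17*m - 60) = m^2 + m - 20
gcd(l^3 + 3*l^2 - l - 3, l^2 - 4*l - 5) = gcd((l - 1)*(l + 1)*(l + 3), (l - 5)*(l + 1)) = l + 1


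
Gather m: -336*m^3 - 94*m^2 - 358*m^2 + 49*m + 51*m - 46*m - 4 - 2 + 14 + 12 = -336*m^3 - 452*m^2 + 54*m + 20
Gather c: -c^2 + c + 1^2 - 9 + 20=-c^2 + c + 12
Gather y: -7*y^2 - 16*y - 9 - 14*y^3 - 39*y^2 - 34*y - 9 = -14*y^3 - 46*y^2 - 50*y - 18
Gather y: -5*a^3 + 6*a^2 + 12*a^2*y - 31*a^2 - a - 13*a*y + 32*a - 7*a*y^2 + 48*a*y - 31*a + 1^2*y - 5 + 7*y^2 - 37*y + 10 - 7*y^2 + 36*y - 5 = -5*a^3 - 25*a^2 - 7*a*y^2 + y*(12*a^2 + 35*a)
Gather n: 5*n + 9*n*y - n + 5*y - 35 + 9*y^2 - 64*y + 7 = n*(9*y + 4) + 9*y^2 - 59*y - 28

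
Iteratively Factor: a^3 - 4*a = (a - 2)*(a^2 + 2*a) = a*(a - 2)*(a + 2)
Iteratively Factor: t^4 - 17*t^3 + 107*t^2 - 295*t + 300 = (t - 4)*(t^3 - 13*t^2 + 55*t - 75) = (t - 5)*(t - 4)*(t^2 - 8*t + 15) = (t - 5)*(t - 4)*(t - 3)*(t - 5)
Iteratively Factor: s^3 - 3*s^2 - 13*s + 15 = (s - 1)*(s^2 - 2*s - 15) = (s - 5)*(s - 1)*(s + 3)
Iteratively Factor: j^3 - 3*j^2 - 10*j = (j - 5)*(j^2 + 2*j) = j*(j - 5)*(j + 2)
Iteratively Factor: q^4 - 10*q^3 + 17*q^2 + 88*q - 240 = (q + 3)*(q^3 - 13*q^2 + 56*q - 80) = (q - 4)*(q + 3)*(q^2 - 9*q + 20) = (q - 4)^2*(q + 3)*(q - 5)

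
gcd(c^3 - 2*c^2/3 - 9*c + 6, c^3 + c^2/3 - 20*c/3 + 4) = c^2 + 7*c/3 - 2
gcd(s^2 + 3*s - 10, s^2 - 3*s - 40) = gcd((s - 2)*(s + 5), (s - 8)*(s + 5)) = s + 5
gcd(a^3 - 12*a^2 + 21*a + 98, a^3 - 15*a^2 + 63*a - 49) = a^2 - 14*a + 49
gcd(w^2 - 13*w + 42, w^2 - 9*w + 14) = w - 7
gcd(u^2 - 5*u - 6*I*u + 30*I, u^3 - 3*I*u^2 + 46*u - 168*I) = u - 6*I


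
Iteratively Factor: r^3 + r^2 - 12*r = (r)*(r^2 + r - 12) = r*(r - 3)*(r + 4)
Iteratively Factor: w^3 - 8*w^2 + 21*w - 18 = (w - 3)*(w^2 - 5*w + 6) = (w - 3)*(w - 2)*(w - 3)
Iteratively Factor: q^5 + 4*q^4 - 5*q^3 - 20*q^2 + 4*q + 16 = (q + 1)*(q^4 + 3*q^3 - 8*q^2 - 12*q + 16) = (q + 1)*(q + 4)*(q^3 - q^2 - 4*q + 4) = (q + 1)*(q + 2)*(q + 4)*(q^2 - 3*q + 2) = (q - 1)*(q + 1)*(q + 2)*(q + 4)*(q - 2)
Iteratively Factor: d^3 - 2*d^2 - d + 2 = (d - 2)*(d^2 - 1) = (d - 2)*(d + 1)*(d - 1)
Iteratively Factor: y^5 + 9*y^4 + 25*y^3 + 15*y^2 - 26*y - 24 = (y + 2)*(y^4 + 7*y^3 + 11*y^2 - 7*y - 12) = (y + 2)*(y + 4)*(y^3 + 3*y^2 - y - 3) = (y + 1)*(y + 2)*(y + 4)*(y^2 + 2*y - 3) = (y + 1)*(y + 2)*(y + 3)*(y + 4)*(y - 1)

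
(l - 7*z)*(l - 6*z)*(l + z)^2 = l^4 - 11*l^3*z + 17*l^2*z^2 + 71*l*z^3 + 42*z^4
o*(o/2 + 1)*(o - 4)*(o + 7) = o^4/2 + 5*o^3/2 - 11*o^2 - 28*o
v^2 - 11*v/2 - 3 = (v - 6)*(v + 1/2)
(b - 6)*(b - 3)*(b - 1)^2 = b^4 - 11*b^3 + 37*b^2 - 45*b + 18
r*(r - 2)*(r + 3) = r^3 + r^2 - 6*r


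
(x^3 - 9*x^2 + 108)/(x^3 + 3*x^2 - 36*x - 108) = (x - 6)/(x + 6)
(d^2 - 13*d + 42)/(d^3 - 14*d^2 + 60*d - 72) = (d - 7)/(d^2 - 8*d + 12)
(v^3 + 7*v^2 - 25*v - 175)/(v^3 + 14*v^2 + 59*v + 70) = (v - 5)/(v + 2)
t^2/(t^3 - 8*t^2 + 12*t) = t/(t^2 - 8*t + 12)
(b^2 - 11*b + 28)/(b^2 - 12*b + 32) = (b - 7)/(b - 8)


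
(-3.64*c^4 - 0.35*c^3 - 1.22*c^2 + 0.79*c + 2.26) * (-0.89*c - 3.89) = 3.2396*c^5 + 14.4711*c^4 + 2.4473*c^3 + 4.0427*c^2 - 5.0845*c - 8.7914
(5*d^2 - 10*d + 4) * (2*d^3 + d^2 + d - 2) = 10*d^5 - 15*d^4 + 3*d^3 - 16*d^2 + 24*d - 8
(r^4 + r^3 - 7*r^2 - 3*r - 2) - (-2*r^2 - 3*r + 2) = r^4 + r^3 - 5*r^2 - 4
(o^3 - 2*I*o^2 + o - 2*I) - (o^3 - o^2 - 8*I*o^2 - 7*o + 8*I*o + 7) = o^2 + 6*I*o^2 + 8*o - 8*I*o - 7 - 2*I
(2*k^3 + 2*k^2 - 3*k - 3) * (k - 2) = 2*k^4 - 2*k^3 - 7*k^2 + 3*k + 6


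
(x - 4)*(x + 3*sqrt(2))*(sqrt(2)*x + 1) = sqrt(2)*x^3 - 4*sqrt(2)*x^2 + 7*x^2 - 28*x + 3*sqrt(2)*x - 12*sqrt(2)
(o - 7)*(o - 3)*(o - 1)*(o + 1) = o^4 - 10*o^3 + 20*o^2 + 10*o - 21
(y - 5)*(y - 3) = y^2 - 8*y + 15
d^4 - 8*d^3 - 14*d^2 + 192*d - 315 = (d - 7)*(d - 3)^2*(d + 5)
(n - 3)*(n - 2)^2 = n^3 - 7*n^2 + 16*n - 12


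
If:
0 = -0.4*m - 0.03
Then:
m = -0.08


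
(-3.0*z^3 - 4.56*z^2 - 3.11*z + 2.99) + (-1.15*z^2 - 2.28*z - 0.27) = -3.0*z^3 - 5.71*z^2 - 5.39*z + 2.72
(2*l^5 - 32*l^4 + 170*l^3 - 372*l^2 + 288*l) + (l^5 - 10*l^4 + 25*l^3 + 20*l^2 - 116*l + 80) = 3*l^5 - 42*l^4 + 195*l^3 - 352*l^2 + 172*l + 80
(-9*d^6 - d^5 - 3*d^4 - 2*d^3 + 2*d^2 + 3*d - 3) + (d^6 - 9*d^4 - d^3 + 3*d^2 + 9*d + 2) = -8*d^6 - d^5 - 12*d^4 - 3*d^3 + 5*d^2 + 12*d - 1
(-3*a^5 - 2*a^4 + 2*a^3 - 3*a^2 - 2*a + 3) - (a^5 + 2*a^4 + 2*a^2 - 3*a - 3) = -4*a^5 - 4*a^4 + 2*a^3 - 5*a^2 + a + 6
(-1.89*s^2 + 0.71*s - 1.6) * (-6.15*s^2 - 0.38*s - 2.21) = 11.6235*s^4 - 3.6483*s^3 + 13.7471*s^2 - 0.9611*s + 3.536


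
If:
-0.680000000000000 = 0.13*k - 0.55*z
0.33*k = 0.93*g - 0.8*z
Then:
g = 2.36145574855252*z - 1.8560794044665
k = 4.23076923076923*z - 5.23076923076923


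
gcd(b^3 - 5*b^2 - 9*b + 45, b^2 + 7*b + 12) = b + 3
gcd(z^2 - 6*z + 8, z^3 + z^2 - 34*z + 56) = z^2 - 6*z + 8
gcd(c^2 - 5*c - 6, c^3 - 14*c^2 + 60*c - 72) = c - 6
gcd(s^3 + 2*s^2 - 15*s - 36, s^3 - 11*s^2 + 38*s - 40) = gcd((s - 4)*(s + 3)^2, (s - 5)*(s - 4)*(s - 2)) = s - 4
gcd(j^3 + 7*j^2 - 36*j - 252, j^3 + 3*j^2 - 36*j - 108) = j^2 - 36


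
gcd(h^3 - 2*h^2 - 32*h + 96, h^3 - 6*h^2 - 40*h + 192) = h^2 + 2*h - 24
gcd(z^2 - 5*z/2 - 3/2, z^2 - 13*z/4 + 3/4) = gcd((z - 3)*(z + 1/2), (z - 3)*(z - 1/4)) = z - 3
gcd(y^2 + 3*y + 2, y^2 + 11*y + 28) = 1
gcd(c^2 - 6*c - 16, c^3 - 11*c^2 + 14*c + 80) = c^2 - 6*c - 16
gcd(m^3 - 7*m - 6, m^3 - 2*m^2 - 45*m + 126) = m - 3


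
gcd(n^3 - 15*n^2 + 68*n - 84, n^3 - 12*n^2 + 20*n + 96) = n - 6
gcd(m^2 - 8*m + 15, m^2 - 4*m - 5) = m - 5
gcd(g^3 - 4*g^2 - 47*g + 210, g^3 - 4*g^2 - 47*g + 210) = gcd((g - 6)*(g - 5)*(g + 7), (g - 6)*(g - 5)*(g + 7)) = g^3 - 4*g^2 - 47*g + 210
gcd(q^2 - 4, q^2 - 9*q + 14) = q - 2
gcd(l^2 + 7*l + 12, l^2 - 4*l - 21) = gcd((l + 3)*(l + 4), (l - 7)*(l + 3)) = l + 3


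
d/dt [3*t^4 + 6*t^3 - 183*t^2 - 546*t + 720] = 12*t^3 + 18*t^2 - 366*t - 546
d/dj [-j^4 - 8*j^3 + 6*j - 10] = -4*j^3 - 24*j^2 + 6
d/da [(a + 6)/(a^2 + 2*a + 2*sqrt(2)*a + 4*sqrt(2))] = (a^2 + 2*a + 2*sqrt(2)*a - 2*(a + 6)*(a + 1 + sqrt(2)) + 4*sqrt(2))/(a^2 + 2*a + 2*sqrt(2)*a + 4*sqrt(2))^2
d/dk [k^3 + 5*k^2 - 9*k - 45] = 3*k^2 + 10*k - 9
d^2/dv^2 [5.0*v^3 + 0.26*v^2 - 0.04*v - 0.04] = 30.0*v + 0.52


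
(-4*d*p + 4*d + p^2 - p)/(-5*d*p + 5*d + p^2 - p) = (-4*d + p)/(-5*d + p)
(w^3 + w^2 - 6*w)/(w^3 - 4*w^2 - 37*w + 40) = w*(w^2 + w - 6)/(w^3 - 4*w^2 - 37*w + 40)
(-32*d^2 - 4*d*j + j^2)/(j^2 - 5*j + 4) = (-32*d^2 - 4*d*j + j^2)/(j^2 - 5*j + 4)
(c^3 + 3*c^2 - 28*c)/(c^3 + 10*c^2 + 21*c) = (c - 4)/(c + 3)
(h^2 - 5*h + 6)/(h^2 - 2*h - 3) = (h - 2)/(h + 1)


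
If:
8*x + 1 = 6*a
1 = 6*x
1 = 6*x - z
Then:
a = 7/18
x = 1/6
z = 0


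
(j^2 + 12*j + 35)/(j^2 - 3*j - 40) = (j + 7)/(j - 8)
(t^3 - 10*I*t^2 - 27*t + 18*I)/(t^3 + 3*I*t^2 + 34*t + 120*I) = (t^2 - 4*I*t - 3)/(t^2 + 9*I*t - 20)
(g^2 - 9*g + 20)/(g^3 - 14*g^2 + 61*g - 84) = (g - 5)/(g^2 - 10*g + 21)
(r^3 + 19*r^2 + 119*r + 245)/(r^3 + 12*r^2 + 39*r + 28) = (r^2 + 12*r + 35)/(r^2 + 5*r + 4)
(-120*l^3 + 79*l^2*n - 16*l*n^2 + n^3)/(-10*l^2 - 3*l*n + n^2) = (24*l^2 - 11*l*n + n^2)/(2*l + n)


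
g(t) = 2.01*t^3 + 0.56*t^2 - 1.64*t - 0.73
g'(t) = 6.03*t^2 + 1.12*t - 1.64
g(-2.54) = -25.89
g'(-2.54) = 34.42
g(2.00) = 14.31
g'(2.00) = 24.72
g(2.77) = 41.74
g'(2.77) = 47.73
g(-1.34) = -2.36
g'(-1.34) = 7.69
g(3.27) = 70.18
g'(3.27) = 66.50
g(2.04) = 15.32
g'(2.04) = 25.74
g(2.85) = 45.67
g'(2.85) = 50.53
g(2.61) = 34.54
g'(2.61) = 42.36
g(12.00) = 3533.51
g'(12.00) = 880.12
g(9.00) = 1495.16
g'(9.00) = 496.87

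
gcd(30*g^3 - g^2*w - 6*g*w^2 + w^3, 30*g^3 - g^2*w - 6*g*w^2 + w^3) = 30*g^3 - g^2*w - 6*g*w^2 + w^3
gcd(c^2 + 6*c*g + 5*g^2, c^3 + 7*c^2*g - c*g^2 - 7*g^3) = c + g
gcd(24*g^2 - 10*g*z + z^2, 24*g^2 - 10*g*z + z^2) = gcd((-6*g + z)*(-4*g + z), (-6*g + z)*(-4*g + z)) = 24*g^2 - 10*g*z + z^2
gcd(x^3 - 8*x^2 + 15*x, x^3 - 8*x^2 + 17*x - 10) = x - 5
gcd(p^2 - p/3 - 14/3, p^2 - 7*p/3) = p - 7/3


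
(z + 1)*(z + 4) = z^2 + 5*z + 4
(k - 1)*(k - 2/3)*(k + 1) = k^3 - 2*k^2/3 - k + 2/3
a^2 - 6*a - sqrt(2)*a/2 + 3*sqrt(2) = (a - 6)*(a - sqrt(2)/2)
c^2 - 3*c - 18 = (c - 6)*(c + 3)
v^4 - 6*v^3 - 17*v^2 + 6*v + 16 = (v - 8)*(v - 1)*(v + 1)*(v + 2)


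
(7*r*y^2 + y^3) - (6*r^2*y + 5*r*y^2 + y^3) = -6*r^2*y + 2*r*y^2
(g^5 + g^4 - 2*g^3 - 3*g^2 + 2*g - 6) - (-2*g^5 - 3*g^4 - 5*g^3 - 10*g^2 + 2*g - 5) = 3*g^5 + 4*g^4 + 3*g^3 + 7*g^2 - 1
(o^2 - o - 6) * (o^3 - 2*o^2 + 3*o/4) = o^5 - 3*o^4 - 13*o^3/4 + 45*o^2/4 - 9*o/2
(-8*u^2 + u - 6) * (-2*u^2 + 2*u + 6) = 16*u^4 - 18*u^3 - 34*u^2 - 6*u - 36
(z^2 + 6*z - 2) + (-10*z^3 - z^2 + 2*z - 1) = -10*z^3 + 8*z - 3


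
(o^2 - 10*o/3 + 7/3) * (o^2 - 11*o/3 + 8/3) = o^4 - 7*o^3 + 155*o^2/9 - 157*o/9 + 56/9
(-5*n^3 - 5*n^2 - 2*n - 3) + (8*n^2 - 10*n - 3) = -5*n^3 + 3*n^2 - 12*n - 6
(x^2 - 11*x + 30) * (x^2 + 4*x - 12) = x^4 - 7*x^3 - 26*x^2 + 252*x - 360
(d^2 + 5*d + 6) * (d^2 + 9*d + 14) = d^4 + 14*d^3 + 65*d^2 + 124*d + 84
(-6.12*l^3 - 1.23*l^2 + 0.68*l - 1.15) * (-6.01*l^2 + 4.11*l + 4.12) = 36.7812*l^5 - 17.7609*l^4 - 34.3565*l^3 + 4.6387*l^2 - 1.9249*l - 4.738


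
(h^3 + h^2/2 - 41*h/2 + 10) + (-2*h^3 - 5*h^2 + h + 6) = -h^3 - 9*h^2/2 - 39*h/2 + 16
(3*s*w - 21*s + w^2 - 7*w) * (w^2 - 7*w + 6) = 3*s*w^3 - 42*s*w^2 + 165*s*w - 126*s + w^4 - 14*w^3 + 55*w^2 - 42*w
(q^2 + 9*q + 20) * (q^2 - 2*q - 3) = q^4 + 7*q^3 - q^2 - 67*q - 60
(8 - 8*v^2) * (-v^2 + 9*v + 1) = 8*v^4 - 72*v^3 - 16*v^2 + 72*v + 8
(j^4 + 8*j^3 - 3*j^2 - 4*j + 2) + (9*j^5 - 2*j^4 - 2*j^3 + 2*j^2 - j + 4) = 9*j^5 - j^4 + 6*j^3 - j^2 - 5*j + 6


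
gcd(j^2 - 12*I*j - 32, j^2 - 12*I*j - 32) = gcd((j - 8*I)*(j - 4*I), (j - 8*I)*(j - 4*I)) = j^2 - 12*I*j - 32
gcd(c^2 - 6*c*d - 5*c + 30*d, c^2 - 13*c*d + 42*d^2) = c - 6*d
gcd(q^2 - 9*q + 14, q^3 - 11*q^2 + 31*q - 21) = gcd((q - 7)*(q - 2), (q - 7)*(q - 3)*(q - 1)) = q - 7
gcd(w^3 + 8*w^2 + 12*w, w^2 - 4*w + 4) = 1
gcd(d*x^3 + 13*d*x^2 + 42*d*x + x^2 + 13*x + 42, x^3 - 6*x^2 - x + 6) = 1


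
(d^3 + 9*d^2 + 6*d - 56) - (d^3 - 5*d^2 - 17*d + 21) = 14*d^2 + 23*d - 77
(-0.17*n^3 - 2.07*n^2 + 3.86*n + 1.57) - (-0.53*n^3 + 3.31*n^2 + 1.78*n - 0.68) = 0.36*n^3 - 5.38*n^2 + 2.08*n + 2.25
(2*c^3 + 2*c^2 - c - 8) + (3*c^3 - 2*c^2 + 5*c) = 5*c^3 + 4*c - 8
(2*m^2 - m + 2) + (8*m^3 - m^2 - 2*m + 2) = 8*m^3 + m^2 - 3*m + 4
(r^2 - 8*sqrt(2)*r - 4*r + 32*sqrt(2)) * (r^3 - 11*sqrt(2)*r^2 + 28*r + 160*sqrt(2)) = r^5 - 19*sqrt(2)*r^4 - 4*r^4 + 76*sqrt(2)*r^3 + 204*r^3 - 816*r^2 - 64*sqrt(2)*r^2 - 2560*r + 256*sqrt(2)*r + 10240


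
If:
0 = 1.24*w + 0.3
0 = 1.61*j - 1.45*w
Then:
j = -0.22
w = -0.24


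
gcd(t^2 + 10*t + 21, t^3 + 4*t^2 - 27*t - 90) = t + 3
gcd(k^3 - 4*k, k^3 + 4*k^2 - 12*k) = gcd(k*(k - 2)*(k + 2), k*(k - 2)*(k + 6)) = k^2 - 2*k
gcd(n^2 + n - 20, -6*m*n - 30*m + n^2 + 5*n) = n + 5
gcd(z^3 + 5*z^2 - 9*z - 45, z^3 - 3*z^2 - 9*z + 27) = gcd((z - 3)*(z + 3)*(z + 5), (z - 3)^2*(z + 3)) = z^2 - 9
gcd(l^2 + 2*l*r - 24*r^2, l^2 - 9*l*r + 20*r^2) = -l + 4*r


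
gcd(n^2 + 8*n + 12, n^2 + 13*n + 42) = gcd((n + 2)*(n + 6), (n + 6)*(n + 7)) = n + 6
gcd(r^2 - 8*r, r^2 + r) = r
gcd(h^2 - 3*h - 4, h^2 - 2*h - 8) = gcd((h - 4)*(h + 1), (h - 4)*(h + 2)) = h - 4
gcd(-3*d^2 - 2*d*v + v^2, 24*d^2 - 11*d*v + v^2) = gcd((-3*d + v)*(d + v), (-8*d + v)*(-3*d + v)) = -3*d + v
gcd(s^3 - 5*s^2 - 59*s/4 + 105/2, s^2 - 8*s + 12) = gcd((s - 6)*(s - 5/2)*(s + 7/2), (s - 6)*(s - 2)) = s - 6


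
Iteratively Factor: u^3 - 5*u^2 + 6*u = (u)*(u^2 - 5*u + 6) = u*(u - 2)*(u - 3)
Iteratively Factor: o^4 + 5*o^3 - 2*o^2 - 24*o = (o)*(o^3 + 5*o^2 - 2*o - 24) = o*(o + 4)*(o^2 + o - 6) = o*(o + 3)*(o + 4)*(o - 2)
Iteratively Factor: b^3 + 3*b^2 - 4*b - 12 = (b + 2)*(b^2 + b - 6) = (b + 2)*(b + 3)*(b - 2)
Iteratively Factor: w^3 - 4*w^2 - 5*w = (w - 5)*(w^2 + w) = (w - 5)*(w + 1)*(w)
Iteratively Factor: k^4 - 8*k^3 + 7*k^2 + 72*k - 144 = (k - 3)*(k^3 - 5*k^2 - 8*k + 48) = (k - 4)*(k - 3)*(k^2 - k - 12) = (k - 4)^2*(k - 3)*(k + 3)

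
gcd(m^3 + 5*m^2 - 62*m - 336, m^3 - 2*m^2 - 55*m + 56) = m^2 - m - 56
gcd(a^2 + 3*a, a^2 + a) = a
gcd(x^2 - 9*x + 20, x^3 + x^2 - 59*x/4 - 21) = x - 4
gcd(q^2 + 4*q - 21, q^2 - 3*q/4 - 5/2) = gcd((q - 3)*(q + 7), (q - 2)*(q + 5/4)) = 1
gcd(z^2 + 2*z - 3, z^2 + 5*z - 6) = z - 1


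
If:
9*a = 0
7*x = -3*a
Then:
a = 0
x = 0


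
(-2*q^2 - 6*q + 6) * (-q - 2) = 2*q^3 + 10*q^2 + 6*q - 12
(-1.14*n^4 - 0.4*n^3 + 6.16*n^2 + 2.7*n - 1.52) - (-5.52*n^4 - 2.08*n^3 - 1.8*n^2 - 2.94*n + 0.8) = 4.38*n^4 + 1.68*n^3 + 7.96*n^2 + 5.64*n - 2.32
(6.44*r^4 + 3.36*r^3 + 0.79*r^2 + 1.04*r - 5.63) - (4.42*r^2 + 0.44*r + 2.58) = 6.44*r^4 + 3.36*r^3 - 3.63*r^2 + 0.6*r - 8.21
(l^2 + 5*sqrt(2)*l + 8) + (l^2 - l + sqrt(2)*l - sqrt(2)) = 2*l^2 - l + 6*sqrt(2)*l - sqrt(2) + 8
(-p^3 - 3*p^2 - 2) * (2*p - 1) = -2*p^4 - 5*p^3 + 3*p^2 - 4*p + 2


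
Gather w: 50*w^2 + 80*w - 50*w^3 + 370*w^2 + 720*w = -50*w^3 + 420*w^2 + 800*w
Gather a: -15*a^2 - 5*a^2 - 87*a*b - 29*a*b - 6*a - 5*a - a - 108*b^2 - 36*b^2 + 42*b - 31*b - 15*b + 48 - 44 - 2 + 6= -20*a^2 + a*(-116*b - 12) - 144*b^2 - 4*b + 8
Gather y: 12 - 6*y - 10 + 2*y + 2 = 4 - 4*y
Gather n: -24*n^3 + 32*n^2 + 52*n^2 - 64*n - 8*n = -24*n^3 + 84*n^2 - 72*n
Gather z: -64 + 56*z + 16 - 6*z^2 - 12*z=-6*z^2 + 44*z - 48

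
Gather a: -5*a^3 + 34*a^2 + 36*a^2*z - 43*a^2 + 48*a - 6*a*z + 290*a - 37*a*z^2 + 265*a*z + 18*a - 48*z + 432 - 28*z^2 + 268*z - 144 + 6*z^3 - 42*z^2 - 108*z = -5*a^3 + a^2*(36*z - 9) + a*(-37*z^2 + 259*z + 356) + 6*z^3 - 70*z^2 + 112*z + 288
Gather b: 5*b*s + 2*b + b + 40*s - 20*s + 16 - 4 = b*(5*s + 3) + 20*s + 12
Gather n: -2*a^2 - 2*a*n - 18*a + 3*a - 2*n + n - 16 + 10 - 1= -2*a^2 - 15*a + n*(-2*a - 1) - 7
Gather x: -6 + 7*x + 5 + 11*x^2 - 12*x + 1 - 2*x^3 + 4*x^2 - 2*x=-2*x^3 + 15*x^2 - 7*x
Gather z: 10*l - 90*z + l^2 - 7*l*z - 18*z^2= l^2 + 10*l - 18*z^2 + z*(-7*l - 90)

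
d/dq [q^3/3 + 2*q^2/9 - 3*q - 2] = q^2 + 4*q/9 - 3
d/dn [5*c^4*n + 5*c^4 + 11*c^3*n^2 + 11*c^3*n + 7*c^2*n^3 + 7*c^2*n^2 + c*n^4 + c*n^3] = c*(5*c^3 + 22*c^2*n + 11*c^2 + 21*c*n^2 + 14*c*n + 4*n^3 + 3*n^2)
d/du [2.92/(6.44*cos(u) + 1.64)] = 18.8048*sin(u)/(6.44*cos(u) + 1.64)^2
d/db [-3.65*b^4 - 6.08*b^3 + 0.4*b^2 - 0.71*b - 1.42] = -14.6*b^3 - 18.24*b^2 + 0.8*b - 0.71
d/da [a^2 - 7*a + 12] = 2*a - 7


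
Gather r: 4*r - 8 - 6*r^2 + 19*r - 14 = -6*r^2 + 23*r - 22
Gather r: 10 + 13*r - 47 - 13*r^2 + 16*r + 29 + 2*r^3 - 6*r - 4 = 2*r^3 - 13*r^2 + 23*r - 12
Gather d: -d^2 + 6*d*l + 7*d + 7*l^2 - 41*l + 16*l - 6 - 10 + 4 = -d^2 + d*(6*l + 7) + 7*l^2 - 25*l - 12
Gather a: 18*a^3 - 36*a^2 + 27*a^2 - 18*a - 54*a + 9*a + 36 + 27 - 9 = 18*a^3 - 9*a^2 - 63*a + 54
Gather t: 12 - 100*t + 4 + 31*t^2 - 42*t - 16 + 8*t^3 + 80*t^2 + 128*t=8*t^3 + 111*t^2 - 14*t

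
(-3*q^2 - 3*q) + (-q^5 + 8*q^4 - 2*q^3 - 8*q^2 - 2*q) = -q^5 + 8*q^4 - 2*q^3 - 11*q^2 - 5*q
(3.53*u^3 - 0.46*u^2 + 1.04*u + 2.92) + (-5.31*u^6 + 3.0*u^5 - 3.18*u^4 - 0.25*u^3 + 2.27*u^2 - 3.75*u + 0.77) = -5.31*u^6 + 3.0*u^5 - 3.18*u^4 + 3.28*u^3 + 1.81*u^2 - 2.71*u + 3.69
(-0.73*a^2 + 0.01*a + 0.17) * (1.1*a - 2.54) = -0.803*a^3 + 1.8652*a^2 + 0.1616*a - 0.4318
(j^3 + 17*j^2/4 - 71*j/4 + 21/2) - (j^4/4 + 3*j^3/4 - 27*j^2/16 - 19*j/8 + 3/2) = -j^4/4 + j^3/4 + 95*j^2/16 - 123*j/8 + 9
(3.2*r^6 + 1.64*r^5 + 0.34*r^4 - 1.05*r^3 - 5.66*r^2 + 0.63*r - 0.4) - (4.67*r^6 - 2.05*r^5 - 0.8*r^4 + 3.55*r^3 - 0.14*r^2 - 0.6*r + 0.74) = -1.47*r^6 + 3.69*r^5 + 1.14*r^4 - 4.6*r^3 - 5.52*r^2 + 1.23*r - 1.14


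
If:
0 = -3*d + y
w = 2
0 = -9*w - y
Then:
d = -6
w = 2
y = -18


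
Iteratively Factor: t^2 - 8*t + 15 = (t - 3)*(t - 5)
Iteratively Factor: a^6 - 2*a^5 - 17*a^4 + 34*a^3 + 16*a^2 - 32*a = (a + 1)*(a^5 - 3*a^4 - 14*a^3 + 48*a^2 - 32*a) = (a - 2)*(a + 1)*(a^4 - a^3 - 16*a^2 + 16*a) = a*(a - 2)*(a + 1)*(a^3 - a^2 - 16*a + 16) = a*(a - 4)*(a - 2)*(a + 1)*(a^2 + 3*a - 4) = a*(a - 4)*(a - 2)*(a + 1)*(a + 4)*(a - 1)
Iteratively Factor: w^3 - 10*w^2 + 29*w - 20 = (w - 5)*(w^2 - 5*w + 4) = (w - 5)*(w - 1)*(w - 4)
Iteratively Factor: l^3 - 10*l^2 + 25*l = (l)*(l^2 - 10*l + 25) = l*(l - 5)*(l - 5)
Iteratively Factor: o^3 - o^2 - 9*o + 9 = (o + 3)*(o^2 - 4*o + 3) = (o - 3)*(o + 3)*(o - 1)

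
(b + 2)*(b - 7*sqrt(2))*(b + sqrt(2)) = b^3 - 6*sqrt(2)*b^2 + 2*b^2 - 12*sqrt(2)*b - 14*b - 28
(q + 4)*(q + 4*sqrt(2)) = q^2 + 4*q + 4*sqrt(2)*q + 16*sqrt(2)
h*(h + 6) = h^2 + 6*h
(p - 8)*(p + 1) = p^2 - 7*p - 8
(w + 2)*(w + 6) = w^2 + 8*w + 12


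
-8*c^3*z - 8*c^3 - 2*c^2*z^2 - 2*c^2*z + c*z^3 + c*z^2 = (-4*c + z)*(2*c + z)*(c*z + c)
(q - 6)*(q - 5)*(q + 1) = q^3 - 10*q^2 + 19*q + 30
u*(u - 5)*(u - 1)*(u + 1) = u^4 - 5*u^3 - u^2 + 5*u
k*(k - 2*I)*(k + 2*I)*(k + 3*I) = k^4 + 3*I*k^3 + 4*k^2 + 12*I*k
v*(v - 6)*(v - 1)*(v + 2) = v^4 - 5*v^3 - 8*v^2 + 12*v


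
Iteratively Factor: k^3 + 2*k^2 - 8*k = (k)*(k^2 + 2*k - 8) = k*(k - 2)*(k + 4)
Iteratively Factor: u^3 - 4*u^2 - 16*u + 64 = (u + 4)*(u^2 - 8*u + 16) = (u - 4)*(u + 4)*(u - 4)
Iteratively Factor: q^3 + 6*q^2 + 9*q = (q)*(q^2 + 6*q + 9) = q*(q + 3)*(q + 3)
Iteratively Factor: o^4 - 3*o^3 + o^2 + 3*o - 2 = (o - 1)*(o^3 - 2*o^2 - o + 2) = (o - 1)*(o + 1)*(o^2 - 3*o + 2) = (o - 2)*(o - 1)*(o + 1)*(o - 1)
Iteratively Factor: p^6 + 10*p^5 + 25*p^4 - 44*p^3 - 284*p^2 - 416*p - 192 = (p + 1)*(p^5 + 9*p^4 + 16*p^3 - 60*p^2 - 224*p - 192) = (p - 3)*(p + 1)*(p^4 + 12*p^3 + 52*p^2 + 96*p + 64) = (p - 3)*(p + 1)*(p + 2)*(p^3 + 10*p^2 + 32*p + 32) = (p - 3)*(p + 1)*(p + 2)^2*(p^2 + 8*p + 16) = (p - 3)*(p + 1)*(p + 2)^2*(p + 4)*(p + 4)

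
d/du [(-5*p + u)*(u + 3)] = -5*p + 2*u + 3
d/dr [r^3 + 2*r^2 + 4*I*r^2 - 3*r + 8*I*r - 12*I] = 3*r^2 + r*(4 + 8*I) - 3 + 8*I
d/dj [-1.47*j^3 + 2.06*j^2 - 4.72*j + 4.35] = -4.41*j^2 + 4.12*j - 4.72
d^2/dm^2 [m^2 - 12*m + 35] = 2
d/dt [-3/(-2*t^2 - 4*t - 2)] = 3*(-t - 1)/(t^2 + 2*t + 1)^2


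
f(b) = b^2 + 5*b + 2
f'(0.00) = 5.00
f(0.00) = 2.00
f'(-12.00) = -19.00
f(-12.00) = 86.00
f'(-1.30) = 2.40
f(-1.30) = -2.81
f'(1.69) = 8.38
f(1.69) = 13.31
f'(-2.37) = 0.26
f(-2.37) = -4.23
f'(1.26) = 7.52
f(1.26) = 9.89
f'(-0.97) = 3.06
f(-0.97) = -1.91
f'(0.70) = 6.40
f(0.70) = 5.99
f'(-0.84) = 3.32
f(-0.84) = -1.49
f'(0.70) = 6.40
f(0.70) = 5.99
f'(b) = 2*b + 5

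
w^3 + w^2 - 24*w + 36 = (w - 3)*(w - 2)*(w + 6)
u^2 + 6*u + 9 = (u + 3)^2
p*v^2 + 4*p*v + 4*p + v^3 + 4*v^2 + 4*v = (p + v)*(v + 2)^2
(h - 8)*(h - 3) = h^2 - 11*h + 24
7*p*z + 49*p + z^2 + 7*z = (7*p + z)*(z + 7)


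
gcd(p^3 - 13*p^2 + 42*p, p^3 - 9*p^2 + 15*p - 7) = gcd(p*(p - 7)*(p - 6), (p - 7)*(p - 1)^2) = p - 7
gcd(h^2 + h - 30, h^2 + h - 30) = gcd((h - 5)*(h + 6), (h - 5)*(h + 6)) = h^2 + h - 30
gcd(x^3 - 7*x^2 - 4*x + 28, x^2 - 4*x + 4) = x - 2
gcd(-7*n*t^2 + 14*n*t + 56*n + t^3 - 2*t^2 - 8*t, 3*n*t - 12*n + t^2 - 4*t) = t - 4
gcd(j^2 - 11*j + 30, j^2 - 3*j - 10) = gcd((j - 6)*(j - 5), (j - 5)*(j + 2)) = j - 5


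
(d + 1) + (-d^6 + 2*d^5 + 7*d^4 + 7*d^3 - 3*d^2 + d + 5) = -d^6 + 2*d^5 + 7*d^4 + 7*d^3 - 3*d^2 + 2*d + 6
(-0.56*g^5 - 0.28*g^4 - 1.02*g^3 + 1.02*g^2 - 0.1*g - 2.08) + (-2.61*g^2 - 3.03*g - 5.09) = -0.56*g^5 - 0.28*g^4 - 1.02*g^3 - 1.59*g^2 - 3.13*g - 7.17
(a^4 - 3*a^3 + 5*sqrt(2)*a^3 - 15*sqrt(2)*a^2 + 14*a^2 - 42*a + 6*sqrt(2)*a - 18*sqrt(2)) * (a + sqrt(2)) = a^5 - 3*a^4 + 6*sqrt(2)*a^4 - 18*sqrt(2)*a^3 + 24*a^3 - 72*a^2 + 20*sqrt(2)*a^2 - 60*sqrt(2)*a + 12*a - 36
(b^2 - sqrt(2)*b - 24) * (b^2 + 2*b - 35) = b^4 - sqrt(2)*b^3 + 2*b^3 - 59*b^2 - 2*sqrt(2)*b^2 - 48*b + 35*sqrt(2)*b + 840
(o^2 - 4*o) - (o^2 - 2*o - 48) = 48 - 2*o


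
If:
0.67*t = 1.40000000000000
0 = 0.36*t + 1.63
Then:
No Solution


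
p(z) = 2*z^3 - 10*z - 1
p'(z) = 6*z^2 - 10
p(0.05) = -1.50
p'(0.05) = -9.98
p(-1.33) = 7.59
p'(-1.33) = 0.61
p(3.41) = 44.20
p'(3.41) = 59.77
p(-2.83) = -18.03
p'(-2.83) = 38.05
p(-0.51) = 3.83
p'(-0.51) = -8.44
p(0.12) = -2.20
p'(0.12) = -9.91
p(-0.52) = 3.92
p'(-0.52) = -8.38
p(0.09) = -1.90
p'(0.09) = -9.95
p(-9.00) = -1369.00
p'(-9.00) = 476.00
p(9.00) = 1367.00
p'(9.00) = 476.00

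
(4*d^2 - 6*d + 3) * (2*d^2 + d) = 8*d^4 - 8*d^3 + 3*d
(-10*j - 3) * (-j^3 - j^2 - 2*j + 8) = 10*j^4 + 13*j^3 + 23*j^2 - 74*j - 24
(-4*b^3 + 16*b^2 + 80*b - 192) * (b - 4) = -4*b^4 + 32*b^3 + 16*b^2 - 512*b + 768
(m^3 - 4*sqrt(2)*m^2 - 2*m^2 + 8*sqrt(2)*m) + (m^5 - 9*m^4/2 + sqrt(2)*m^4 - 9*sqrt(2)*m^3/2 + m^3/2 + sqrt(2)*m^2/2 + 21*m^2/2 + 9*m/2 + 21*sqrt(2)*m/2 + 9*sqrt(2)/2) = m^5 - 9*m^4/2 + sqrt(2)*m^4 - 9*sqrt(2)*m^3/2 + 3*m^3/2 - 7*sqrt(2)*m^2/2 + 17*m^2/2 + 9*m/2 + 37*sqrt(2)*m/2 + 9*sqrt(2)/2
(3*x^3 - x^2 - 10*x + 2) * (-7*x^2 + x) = -21*x^5 + 10*x^4 + 69*x^3 - 24*x^2 + 2*x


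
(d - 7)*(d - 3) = d^2 - 10*d + 21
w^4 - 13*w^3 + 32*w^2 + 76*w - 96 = (w - 8)*(w - 6)*(w - 1)*(w + 2)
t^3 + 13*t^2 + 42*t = t*(t + 6)*(t + 7)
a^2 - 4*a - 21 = (a - 7)*(a + 3)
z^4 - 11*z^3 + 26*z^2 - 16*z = z*(z - 8)*(z - 2)*(z - 1)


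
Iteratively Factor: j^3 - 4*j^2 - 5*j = (j)*(j^2 - 4*j - 5) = j*(j - 5)*(j + 1)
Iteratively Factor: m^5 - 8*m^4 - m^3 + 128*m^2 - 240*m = (m - 4)*(m^4 - 4*m^3 - 17*m^2 + 60*m) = (m - 4)*(m + 4)*(m^3 - 8*m^2 + 15*m) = (m - 5)*(m - 4)*(m + 4)*(m^2 - 3*m) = m*(m - 5)*(m - 4)*(m + 4)*(m - 3)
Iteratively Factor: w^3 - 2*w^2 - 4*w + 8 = (w - 2)*(w^2 - 4) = (w - 2)^2*(w + 2)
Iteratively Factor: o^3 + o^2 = (o + 1)*(o^2) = o*(o + 1)*(o)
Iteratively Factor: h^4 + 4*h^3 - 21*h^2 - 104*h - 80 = (h + 4)*(h^3 - 21*h - 20) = (h - 5)*(h + 4)*(h^2 + 5*h + 4) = (h - 5)*(h + 4)^2*(h + 1)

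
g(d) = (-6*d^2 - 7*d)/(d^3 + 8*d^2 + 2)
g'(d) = (-12*d - 7)/(d^3 + 8*d^2 + 2) + (-6*d^2 - 7*d)*(-3*d^2 - 16*d)/(d^3 + 8*d^2 + 2)^2 = (d^2*(3*d + 16)*(6*d + 7) - (12*d + 7)*(d^3 + 8*d^2 + 2))/(d^3 + 8*d^2 + 2)^2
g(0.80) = -1.24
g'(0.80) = 0.21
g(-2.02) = -0.39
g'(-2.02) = 0.36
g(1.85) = -0.94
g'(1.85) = 0.23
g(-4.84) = -1.40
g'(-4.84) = 0.54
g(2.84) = -0.76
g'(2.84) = 0.14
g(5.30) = -0.55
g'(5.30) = 0.06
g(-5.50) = -1.84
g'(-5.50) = 0.83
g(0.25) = -0.84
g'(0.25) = -2.57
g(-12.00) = 1.36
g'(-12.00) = 0.33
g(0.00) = 0.00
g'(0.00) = -3.50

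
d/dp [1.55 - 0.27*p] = -0.270000000000000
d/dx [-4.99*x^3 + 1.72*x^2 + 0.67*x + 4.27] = -14.97*x^2 + 3.44*x + 0.67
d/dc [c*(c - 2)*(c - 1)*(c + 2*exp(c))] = 2*c^3*exp(c) + 4*c^3 - 9*c^2 - 8*c*exp(c) + 4*c + 4*exp(c)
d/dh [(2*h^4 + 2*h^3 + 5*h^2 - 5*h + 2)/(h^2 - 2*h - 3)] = (4*h^5 - 10*h^4 - 32*h^3 - 23*h^2 - 34*h + 19)/(h^4 - 4*h^3 - 2*h^2 + 12*h + 9)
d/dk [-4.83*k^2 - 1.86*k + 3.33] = -9.66*k - 1.86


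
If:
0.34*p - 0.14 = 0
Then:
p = 0.41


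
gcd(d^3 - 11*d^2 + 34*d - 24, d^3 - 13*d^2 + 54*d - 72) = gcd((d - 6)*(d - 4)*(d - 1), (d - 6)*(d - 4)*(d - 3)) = d^2 - 10*d + 24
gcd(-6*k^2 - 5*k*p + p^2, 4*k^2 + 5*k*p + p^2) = k + p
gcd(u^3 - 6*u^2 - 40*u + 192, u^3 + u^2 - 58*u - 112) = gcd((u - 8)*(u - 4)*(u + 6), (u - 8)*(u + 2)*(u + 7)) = u - 8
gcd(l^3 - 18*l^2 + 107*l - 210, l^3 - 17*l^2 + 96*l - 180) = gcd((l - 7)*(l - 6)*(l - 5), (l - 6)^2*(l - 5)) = l^2 - 11*l + 30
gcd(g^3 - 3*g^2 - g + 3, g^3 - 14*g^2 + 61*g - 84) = g - 3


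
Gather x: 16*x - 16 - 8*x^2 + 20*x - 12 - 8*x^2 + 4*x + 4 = -16*x^2 + 40*x - 24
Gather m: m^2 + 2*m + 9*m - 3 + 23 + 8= m^2 + 11*m + 28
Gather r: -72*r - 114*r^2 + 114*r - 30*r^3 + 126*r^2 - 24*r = -30*r^3 + 12*r^2 + 18*r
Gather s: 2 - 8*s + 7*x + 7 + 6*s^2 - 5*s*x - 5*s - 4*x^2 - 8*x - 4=6*s^2 + s*(-5*x - 13) - 4*x^2 - x + 5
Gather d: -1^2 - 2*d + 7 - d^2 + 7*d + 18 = -d^2 + 5*d + 24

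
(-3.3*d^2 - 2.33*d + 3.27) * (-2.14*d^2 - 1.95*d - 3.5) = 7.062*d^4 + 11.4212*d^3 + 9.0957*d^2 + 1.7785*d - 11.445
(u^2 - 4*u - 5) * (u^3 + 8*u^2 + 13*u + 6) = u^5 + 4*u^4 - 24*u^3 - 86*u^2 - 89*u - 30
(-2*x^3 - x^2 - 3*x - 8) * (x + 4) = -2*x^4 - 9*x^3 - 7*x^2 - 20*x - 32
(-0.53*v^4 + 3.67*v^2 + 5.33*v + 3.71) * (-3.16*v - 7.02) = 1.6748*v^5 + 3.7206*v^4 - 11.5972*v^3 - 42.6062*v^2 - 49.1402*v - 26.0442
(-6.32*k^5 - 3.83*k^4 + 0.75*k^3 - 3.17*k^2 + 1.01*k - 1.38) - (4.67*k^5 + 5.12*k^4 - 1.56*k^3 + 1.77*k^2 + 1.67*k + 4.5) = -10.99*k^5 - 8.95*k^4 + 2.31*k^3 - 4.94*k^2 - 0.66*k - 5.88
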